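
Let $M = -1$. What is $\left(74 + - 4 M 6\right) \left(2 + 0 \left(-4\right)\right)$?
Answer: $196$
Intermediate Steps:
$\left(74 + - 4 M 6\right) \left(2 + 0 \left(-4\right)\right) = \left(74 + \left(-4\right) \left(-1\right) 6\right) \left(2 + 0 \left(-4\right)\right) = \left(74 + 4 \cdot 6\right) \left(2 + 0\right) = \left(74 + 24\right) 2 = 98 \cdot 2 = 196$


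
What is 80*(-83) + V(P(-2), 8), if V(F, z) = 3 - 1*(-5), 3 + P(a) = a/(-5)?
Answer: -6632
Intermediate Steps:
P(a) = -3 - a/5 (P(a) = -3 + a/(-5) = -3 + a*(-⅕) = -3 - a/5)
V(F, z) = 8 (V(F, z) = 3 + 5 = 8)
80*(-83) + V(P(-2), 8) = 80*(-83) + 8 = -6640 + 8 = -6632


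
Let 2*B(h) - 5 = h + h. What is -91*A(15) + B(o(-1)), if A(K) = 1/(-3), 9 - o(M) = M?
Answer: 257/6 ≈ 42.833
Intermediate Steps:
o(M) = 9 - M
A(K) = -⅓
B(h) = 5/2 + h (B(h) = 5/2 + (h + h)/2 = 5/2 + (2*h)/2 = 5/2 + h)
-91*A(15) + B(o(-1)) = -91*(-⅓) + (5/2 + (9 - 1*(-1))) = 91/3 + (5/2 + (9 + 1)) = 91/3 + (5/2 + 10) = 91/3 + 25/2 = 257/6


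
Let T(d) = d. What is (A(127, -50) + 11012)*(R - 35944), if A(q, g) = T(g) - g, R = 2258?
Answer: -370950232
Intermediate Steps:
A(q, g) = 0 (A(q, g) = g - g = 0)
(A(127, -50) + 11012)*(R - 35944) = (0 + 11012)*(2258 - 35944) = 11012*(-33686) = -370950232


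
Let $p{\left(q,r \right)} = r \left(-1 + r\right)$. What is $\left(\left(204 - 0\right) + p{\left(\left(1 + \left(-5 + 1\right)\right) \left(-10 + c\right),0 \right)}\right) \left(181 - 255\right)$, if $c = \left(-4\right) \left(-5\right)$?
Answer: $-15096$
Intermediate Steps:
$c = 20$
$\left(\left(204 - 0\right) + p{\left(\left(1 + \left(-5 + 1\right)\right) \left(-10 + c\right),0 \right)}\right) \left(181 - 255\right) = \left(\left(204 - 0\right) + 0 \left(-1 + 0\right)\right) \left(181 - 255\right) = \left(\left(204 + 0\right) + 0 \left(-1\right)\right) \left(-74\right) = \left(204 + 0\right) \left(-74\right) = 204 \left(-74\right) = -15096$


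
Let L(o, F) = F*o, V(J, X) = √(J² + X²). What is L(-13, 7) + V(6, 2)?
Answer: -91 + 2*√10 ≈ -84.675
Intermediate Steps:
L(-13, 7) + V(6, 2) = 7*(-13) + √(6² + 2²) = -91 + √(36 + 4) = -91 + √40 = -91 + 2*√10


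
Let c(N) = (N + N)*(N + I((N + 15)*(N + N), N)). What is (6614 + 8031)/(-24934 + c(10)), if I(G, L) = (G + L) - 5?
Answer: -14645/14634 ≈ -1.0008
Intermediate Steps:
I(G, L) = -5 + G + L
c(N) = 2*N*(-5 + 2*N + 2*N*(15 + N)) (c(N) = (N + N)*(N + (-5 + (N + 15)*(N + N) + N)) = (2*N)*(N + (-5 + (15 + N)*(2*N) + N)) = (2*N)*(N + (-5 + 2*N*(15 + N) + N)) = (2*N)*(N + (-5 + N + 2*N*(15 + N))) = (2*N)*(-5 + 2*N + 2*N*(15 + N)) = 2*N*(-5 + 2*N + 2*N*(15 + N)))
(6614 + 8031)/(-24934 + c(10)) = (6614 + 8031)/(-24934 + 2*10*(-5 + 2*10² + 32*10)) = 14645/(-24934 + 2*10*(-5 + 2*100 + 320)) = 14645/(-24934 + 2*10*(-5 + 200 + 320)) = 14645/(-24934 + 2*10*515) = 14645/(-24934 + 10300) = 14645/(-14634) = 14645*(-1/14634) = -14645/14634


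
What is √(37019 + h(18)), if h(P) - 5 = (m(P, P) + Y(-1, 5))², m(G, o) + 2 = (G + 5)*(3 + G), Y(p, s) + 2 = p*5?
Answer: 10*√2617 ≈ 511.57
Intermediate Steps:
Y(p, s) = -2 + 5*p (Y(p, s) = -2 + p*5 = -2 + 5*p)
m(G, o) = -2 + (3 + G)*(5 + G) (m(G, o) = -2 + (G + 5)*(3 + G) = -2 + (5 + G)*(3 + G) = -2 + (3 + G)*(5 + G))
h(P) = 5 + (6 + P² + 8*P)² (h(P) = 5 + ((13 + P² + 8*P) + (-2 + 5*(-1)))² = 5 + ((13 + P² + 8*P) + (-2 - 5))² = 5 + ((13 + P² + 8*P) - 7)² = 5 + (6 + P² + 8*P)²)
√(37019 + h(18)) = √(37019 + (5 + (6 + 18² + 8*18)²)) = √(37019 + (5 + (6 + 324 + 144)²)) = √(37019 + (5 + 474²)) = √(37019 + (5 + 224676)) = √(37019 + 224681) = √261700 = 10*√2617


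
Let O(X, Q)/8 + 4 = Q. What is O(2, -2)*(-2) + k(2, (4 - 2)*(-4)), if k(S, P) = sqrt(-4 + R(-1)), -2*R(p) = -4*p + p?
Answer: 96 + I*sqrt(22)/2 ≈ 96.0 + 2.3452*I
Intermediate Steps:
R(p) = 3*p/2 (R(p) = -(-4*p + p)/2 = -(-3)*p/2 = 3*p/2)
O(X, Q) = -32 + 8*Q
k(S, P) = I*sqrt(22)/2 (k(S, P) = sqrt(-4 + (3/2)*(-1)) = sqrt(-4 - 3/2) = sqrt(-11/2) = I*sqrt(22)/2)
O(2, -2)*(-2) + k(2, (4 - 2)*(-4)) = (-32 + 8*(-2))*(-2) + I*sqrt(22)/2 = (-32 - 16)*(-2) + I*sqrt(22)/2 = -48*(-2) + I*sqrt(22)/2 = 96 + I*sqrt(22)/2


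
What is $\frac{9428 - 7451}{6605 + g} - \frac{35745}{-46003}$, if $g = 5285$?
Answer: $\frac{515955981}{546975670} \approx 0.94329$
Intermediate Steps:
$\frac{9428 - 7451}{6605 + g} - \frac{35745}{-46003} = \frac{9428 - 7451}{6605 + 5285} - \frac{35745}{-46003} = \frac{1977}{11890} - - \frac{35745}{46003} = 1977 \cdot \frac{1}{11890} + \frac{35745}{46003} = \frac{1977}{11890} + \frac{35745}{46003} = \frac{515955981}{546975670}$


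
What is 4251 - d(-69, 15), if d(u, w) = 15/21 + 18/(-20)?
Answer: 297583/70 ≈ 4251.2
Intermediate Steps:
d(u, w) = -13/70 (d(u, w) = 15*(1/21) + 18*(-1/20) = 5/7 - 9/10 = -13/70)
4251 - d(-69, 15) = 4251 - 1*(-13/70) = 4251 + 13/70 = 297583/70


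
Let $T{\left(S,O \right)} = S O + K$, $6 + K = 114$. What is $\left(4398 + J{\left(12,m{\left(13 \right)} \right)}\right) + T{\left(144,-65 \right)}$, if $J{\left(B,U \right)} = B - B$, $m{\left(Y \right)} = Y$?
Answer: $-4854$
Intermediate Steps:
$K = 108$ ($K = -6 + 114 = 108$)
$J{\left(B,U \right)} = 0$
$T{\left(S,O \right)} = 108 + O S$ ($T{\left(S,O \right)} = S O + 108 = O S + 108 = 108 + O S$)
$\left(4398 + J{\left(12,m{\left(13 \right)} \right)}\right) + T{\left(144,-65 \right)} = \left(4398 + 0\right) + \left(108 - 9360\right) = 4398 + \left(108 - 9360\right) = 4398 - 9252 = -4854$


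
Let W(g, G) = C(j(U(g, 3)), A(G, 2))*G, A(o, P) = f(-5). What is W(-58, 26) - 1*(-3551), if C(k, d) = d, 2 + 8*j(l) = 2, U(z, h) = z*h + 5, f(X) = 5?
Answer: 3681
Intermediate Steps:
U(z, h) = 5 + h*z (U(z, h) = h*z + 5 = 5 + h*z)
j(l) = 0 (j(l) = -¼ + (⅛)*2 = -¼ + ¼ = 0)
A(o, P) = 5
W(g, G) = 5*G
W(-58, 26) - 1*(-3551) = 5*26 - 1*(-3551) = 130 + 3551 = 3681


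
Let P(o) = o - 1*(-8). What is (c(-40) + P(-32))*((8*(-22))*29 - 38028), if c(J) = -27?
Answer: 2199732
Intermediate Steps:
P(o) = 8 + o (P(o) = o + 8 = 8 + o)
(c(-40) + P(-32))*((8*(-22))*29 - 38028) = (-27 + (8 - 32))*((8*(-22))*29 - 38028) = (-27 - 24)*(-176*29 - 38028) = -51*(-5104 - 38028) = -51*(-43132) = 2199732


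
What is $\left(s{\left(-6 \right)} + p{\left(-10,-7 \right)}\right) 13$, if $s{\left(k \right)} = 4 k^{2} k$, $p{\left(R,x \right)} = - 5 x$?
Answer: $-10777$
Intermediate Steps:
$s{\left(k \right)} = 4 k^{3}$
$\left(s{\left(-6 \right)} + p{\left(-10,-7 \right)}\right) 13 = \left(4 \left(-6\right)^{3} - -35\right) 13 = \left(4 \left(-216\right) + 35\right) 13 = \left(-864 + 35\right) 13 = \left(-829\right) 13 = -10777$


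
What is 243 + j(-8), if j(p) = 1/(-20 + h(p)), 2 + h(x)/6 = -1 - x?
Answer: 2431/10 ≈ 243.10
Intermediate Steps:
h(x) = -18 - 6*x (h(x) = -12 + 6*(-1 - x) = -12 + (-6 - 6*x) = -18 - 6*x)
j(p) = 1/(-38 - 6*p) (j(p) = 1/(-20 + (-18 - 6*p)) = 1/(-38 - 6*p))
243 + j(-8) = 243 - 1/(38 + 6*(-8)) = 243 - 1/(38 - 48) = 243 - 1/(-10) = 243 - 1*(-⅒) = 243 + ⅒ = 2431/10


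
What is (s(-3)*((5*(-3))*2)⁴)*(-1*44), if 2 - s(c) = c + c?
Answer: -285120000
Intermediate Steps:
s(c) = 2 - 2*c (s(c) = 2 - (c + c) = 2 - 2*c)
(s(-3)*((5*(-3))*2)⁴)*(-1*44) = ((2 - 2*(-3))*((5*(-3))*2)⁴)*(-1*44) = ((2 + 6)*(-15*2)⁴)*(-44) = (8*(-30)⁴)*(-44) = (8*810000)*(-44) = 6480000*(-44) = -285120000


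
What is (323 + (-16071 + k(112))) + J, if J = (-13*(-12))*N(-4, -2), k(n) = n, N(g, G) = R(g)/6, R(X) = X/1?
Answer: -15740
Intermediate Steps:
R(X) = X (R(X) = X*1 = X)
N(g, G) = g/6
J = -104 (J = (-13*(-12))*((⅙)*(-4)) = 156*(-⅔) = -104)
(323 + (-16071 + k(112))) + J = (323 + (-16071 + 112)) - 104 = (323 - 15959) - 104 = -15636 - 104 = -15740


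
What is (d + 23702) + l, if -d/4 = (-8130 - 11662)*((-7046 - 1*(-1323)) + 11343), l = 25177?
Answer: 444973039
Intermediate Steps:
d = 444924160 (d = -4*(-8130 - 11662)*((-7046 - 1*(-1323)) + 11343) = -(-79168)*((-7046 + 1323) + 11343) = -(-79168)*(-5723 + 11343) = -(-79168)*5620 = -4*(-111231040) = 444924160)
(d + 23702) + l = (444924160 + 23702) + 25177 = 444947862 + 25177 = 444973039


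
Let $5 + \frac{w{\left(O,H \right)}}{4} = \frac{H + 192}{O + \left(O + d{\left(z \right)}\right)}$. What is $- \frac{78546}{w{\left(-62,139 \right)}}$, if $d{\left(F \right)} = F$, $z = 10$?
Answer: $\frac{42237}{17} \approx 2484.5$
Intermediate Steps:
$w{\left(O,H \right)} = -20 + \frac{4 \left(192 + H\right)}{10 + 2 O}$ ($w{\left(O,H \right)} = -20 + 4 \frac{H + 192}{O + \left(O + 10\right)} = -20 + 4 \frac{192 + H}{O + \left(10 + O\right)} = -20 + 4 \frac{192 + H}{10 + 2 O} = -20 + \frac{4 \left(192 + H\right)}{10 + 2 O}$)
$- \frac{78546}{w{\left(-62,139 \right)}} = - \frac{78546}{2 \frac{1}{5 - 62} \left(142 + 139 - -620\right)} = - \frac{78546}{2 \frac{1}{-57} \left(142 + 139 + 620\right)} = - \frac{78546}{2 \left(- \frac{1}{57}\right) 901} = - \frac{78546}{- \frac{1802}{57}} = \left(-78546\right) \left(- \frac{57}{1802}\right) = \frac{42237}{17}$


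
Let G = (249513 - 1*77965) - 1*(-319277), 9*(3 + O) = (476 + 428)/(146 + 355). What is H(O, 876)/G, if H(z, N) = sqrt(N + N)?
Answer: 2*sqrt(438)/490825 ≈ 8.5279e-5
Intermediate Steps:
O = -12623/4509 (O = -3 + ((476 + 428)/(146 + 355))/9 = -3 + (904/501)/9 = -3 + (904*(1/501))/9 = -3 + (1/9)*(904/501) = -3 + 904/4509 = -12623/4509 ≈ -2.7995)
H(z, N) = sqrt(2)*sqrt(N) (H(z, N) = sqrt(2*N) = sqrt(2)*sqrt(N))
G = 490825 (G = (249513 - 77965) + 319277 = 171548 + 319277 = 490825)
H(O, 876)/G = (sqrt(2)*sqrt(876))/490825 = (sqrt(2)*(2*sqrt(219)))*(1/490825) = (2*sqrt(438))*(1/490825) = 2*sqrt(438)/490825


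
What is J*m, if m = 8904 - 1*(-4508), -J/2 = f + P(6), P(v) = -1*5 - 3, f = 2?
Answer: 160944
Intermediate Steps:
P(v) = -8 (P(v) = -5 - 3 = -8)
J = 12 (J = -2*(2 - 8) = -2*(-6) = 12)
m = 13412 (m = 8904 + 4508 = 13412)
J*m = 12*13412 = 160944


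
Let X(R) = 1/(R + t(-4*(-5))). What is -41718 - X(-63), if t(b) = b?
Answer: -1793873/43 ≈ -41718.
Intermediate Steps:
X(R) = 1/(20 + R) (X(R) = 1/(R - 4*(-5)) = 1/(R + 20) = 1/(20 + R))
-41718 - X(-63) = -41718 - 1/(20 - 63) = -41718 - 1/(-43) = -41718 - 1*(-1/43) = -41718 + 1/43 = -1793873/43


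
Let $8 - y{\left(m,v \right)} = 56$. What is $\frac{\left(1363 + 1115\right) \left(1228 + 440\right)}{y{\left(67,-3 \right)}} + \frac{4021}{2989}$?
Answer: $- \frac{514760527}{5978} \approx -86109.0$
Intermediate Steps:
$y{\left(m,v \right)} = -48$ ($y{\left(m,v \right)} = 8 - 56 = -48$)
$\frac{\left(1363 + 1115\right) \left(1228 + 440\right)}{y{\left(67,-3 \right)}} + \frac{4021}{2989} = \frac{\left(1363 + 1115\right) \left(1228 + 440\right)}{-48} + \frac{4021}{2989} = 2478 \cdot 1668 \left(- \frac{1}{48}\right) + 4021 \cdot \frac{1}{2989} = 4133304 \left(- \frac{1}{48}\right) + \frac{4021}{2989} = - \frac{172221}{2} + \frac{4021}{2989} = - \frac{514760527}{5978}$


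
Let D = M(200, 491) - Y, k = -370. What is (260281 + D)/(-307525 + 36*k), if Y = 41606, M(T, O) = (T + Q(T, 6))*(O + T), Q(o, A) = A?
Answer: -361021/320845 ≈ -1.1252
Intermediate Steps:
M(T, O) = (6 + T)*(O + T) (M(T, O) = (T + 6)*(O + T) = (6 + T)*(O + T))
D = 100740 (D = (200**2 + 6*491 + 6*200 + 491*200) - 1*41606 = (40000 + 2946 + 1200 + 98200) - 41606 = 142346 - 41606 = 100740)
(260281 + D)/(-307525 + 36*k) = (260281 + 100740)/(-307525 + 36*(-370)) = 361021/(-307525 - 13320) = 361021/(-320845) = 361021*(-1/320845) = -361021/320845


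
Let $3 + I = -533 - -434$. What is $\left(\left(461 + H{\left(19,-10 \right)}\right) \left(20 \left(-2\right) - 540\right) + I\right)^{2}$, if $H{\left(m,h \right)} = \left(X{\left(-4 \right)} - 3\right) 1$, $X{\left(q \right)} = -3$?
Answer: $69697056004$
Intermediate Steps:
$H{\left(m,h \right)} = -6$ ($H{\left(m,h \right)} = \left(-3 - 3\right) 1 = \left(-6\right) 1 = -6$)
$I = -102$ ($I = -3 - 99 = -102$)
$\left(\left(461 + H{\left(19,-10 \right)}\right) \left(20 \left(-2\right) - 540\right) + I\right)^{2} = \left(\left(461 - 6\right) \left(20 \left(-2\right) - 540\right) - 102\right)^{2} = \left(455 \left(-40 - 540\right) - 102\right)^{2} = \left(455 \left(-580\right) - 102\right)^{2} = \left(-263900 - 102\right)^{2} = \left(-264002\right)^{2} = 69697056004$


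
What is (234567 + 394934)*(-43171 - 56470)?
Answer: -62724109141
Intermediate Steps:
(234567 + 394934)*(-43171 - 56470) = 629501*(-99641) = -62724109141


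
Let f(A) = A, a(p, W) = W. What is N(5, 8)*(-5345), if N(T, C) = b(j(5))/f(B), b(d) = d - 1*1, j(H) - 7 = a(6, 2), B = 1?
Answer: -42760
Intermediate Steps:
j(H) = 9 (j(H) = 7 + 2 = 9)
b(d) = -1 + d (b(d) = d - 1 = -1 + d)
N(T, C) = 8 (N(T, C) = (-1 + 9)/1 = 8*1 = 8)
N(5, 8)*(-5345) = 8*(-5345) = -42760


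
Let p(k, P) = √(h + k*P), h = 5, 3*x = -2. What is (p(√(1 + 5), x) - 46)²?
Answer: (138 - √3*√(15 - 2*√6))²/9 ≈ 1950.6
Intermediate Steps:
x = -⅔ (x = (⅓)*(-2) = -⅔ ≈ -0.66667)
p(k, P) = √(5 + P*k) (p(k, P) = √(5 + k*P) = √(5 + P*k))
(p(√(1 + 5), x) - 46)² = (√(5 - 2*√(1 + 5)/3) - 46)² = (√(5 - 2*√6/3) - 46)² = (-46 + √(5 - 2*√6/3))²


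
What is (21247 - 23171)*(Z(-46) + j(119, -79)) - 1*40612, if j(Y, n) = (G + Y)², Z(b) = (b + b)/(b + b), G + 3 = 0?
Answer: -25931880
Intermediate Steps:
G = -3 (G = -3 + 0 = -3)
Z(b) = 1 (Z(b) = (2*b)/((2*b)) = (2*b)*(1/(2*b)) = 1)
j(Y, n) = (-3 + Y)²
(21247 - 23171)*(Z(-46) + j(119, -79)) - 1*40612 = (21247 - 23171)*(1 + (-3 + 119)²) - 1*40612 = -1924*(1 + 116²) - 40612 = -1924*(1 + 13456) - 40612 = -1924*13457 - 40612 = -25891268 - 40612 = -25931880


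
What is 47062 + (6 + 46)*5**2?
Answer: 48362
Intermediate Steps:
47062 + (6 + 46)*5**2 = 47062 + 52*25 = 47062 + 1300 = 48362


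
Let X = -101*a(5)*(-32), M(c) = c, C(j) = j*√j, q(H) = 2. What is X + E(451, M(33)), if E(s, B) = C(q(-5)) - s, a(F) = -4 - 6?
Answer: -32771 + 2*√2 ≈ -32768.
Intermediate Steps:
a(F) = -10
C(j) = j^(3/2)
E(s, B) = -s + 2*√2 (E(s, B) = 2^(3/2) - s = 2*√2 - s = -s + 2*√2)
X = -32320 (X = -101*(-10)*(-32) = 1010*(-32) = -32320)
X + E(451, M(33)) = -32320 + (-1*451 + 2*√2) = -32320 + (-451 + 2*√2) = -32771 + 2*√2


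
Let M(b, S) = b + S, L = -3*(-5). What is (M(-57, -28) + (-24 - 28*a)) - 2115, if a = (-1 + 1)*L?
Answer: -2224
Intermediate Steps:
L = 15
M(b, S) = S + b
a = 0 (a = (-1 + 1)*15 = 0*15 = 0)
(M(-57, -28) + (-24 - 28*a)) - 2115 = ((-28 - 57) + (-24 - 28*0)) - 2115 = (-85 + (-24 + 0)) - 2115 = (-85 - 24) - 2115 = -109 - 2115 = -2224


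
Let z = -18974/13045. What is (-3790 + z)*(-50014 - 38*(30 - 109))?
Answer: 2325191142288/13045 ≈ 1.7824e+8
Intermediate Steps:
z = -18974/13045 (z = -18974*1/13045 = -18974/13045 ≈ -1.4545)
(-3790 + z)*(-50014 - 38*(30 - 109)) = (-3790 - 18974/13045)*(-50014 - 38*(30 - 109)) = -49459524*(-50014 - 38*(-79))/13045 = -49459524*(-50014 + 3002)/13045 = -49459524/13045*(-47012) = 2325191142288/13045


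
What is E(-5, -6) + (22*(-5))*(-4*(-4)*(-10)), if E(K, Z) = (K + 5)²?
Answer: 17600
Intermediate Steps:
E(K, Z) = (5 + K)²
E(-5, -6) + (22*(-5))*(-4*(-4)*(-10)) = (5 - 5)² + (22*(-5))*(-4*(-4)*(-10)) = 0² - 1760*(-10) = 0 - 110*(-160) = 0 + 17600 = 17600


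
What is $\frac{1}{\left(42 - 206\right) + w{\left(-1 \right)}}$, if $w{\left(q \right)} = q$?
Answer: $- \frac{1}{165} \approx -0.0060606$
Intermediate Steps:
$\frac{1}{\left(42 - 206\right) + w{\left(-1 \right)}} = \frac{1}{\left(42 - 206\right) - 1} = \frac{1}{-164 - 1} = \frac{1}{-165} = - \frac{1}{165}$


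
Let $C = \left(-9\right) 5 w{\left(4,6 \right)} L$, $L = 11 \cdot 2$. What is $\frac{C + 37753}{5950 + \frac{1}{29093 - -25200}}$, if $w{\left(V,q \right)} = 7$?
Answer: $\frac{1673473139}{323043351} \approx 5.1803$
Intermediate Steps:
$L = 22$
$C = -6930$ ($C = \left(-9\right) 5 \cdot 7 \cdot 22 = \left(-45\right) 7 \cdot 22 = \left(-315\right) 22 = -6930$)
$\frac{C + 37753}{5950 + \frac{1}{29093 - -25200}} = \frac{-6930 + 37753}{5950 + \frac{1}{29093 - -25200}} = \frac{30823}{5950 + \frac{1}{29093 + 25200}} = \frac{30823}{5950 + \frac{1}{54293}} = \frac{30823}{\frac{323043351}{54293}} = 30823 \cdot \frac{54293}{323043351} = \frac{1673473139}{323043351}$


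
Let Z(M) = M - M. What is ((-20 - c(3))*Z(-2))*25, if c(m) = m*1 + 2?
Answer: 0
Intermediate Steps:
Z(M) = 0
c(m) = 2 + m (c(m) = m + 2 = 2 + m)
((-20 - c(3))*Z(-2))*25 = ((-20 - (2 + 3))*0)*25 = ((-20 - 1*5)*0)*25 = ((-20 - 5)*0)*25 = -25*0*25 = 0*25 = 0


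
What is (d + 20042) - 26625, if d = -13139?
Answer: -19722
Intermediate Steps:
(d + 20042) - 26625 = (-13139 + 20042) - 26625 = 6903 - 26625 = -19722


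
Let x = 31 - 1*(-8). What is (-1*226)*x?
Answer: -8814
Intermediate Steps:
x = 39 (x = 31 + 8 = 39)
(-1*226)*x = -1*226*39 = -226*39 = -8814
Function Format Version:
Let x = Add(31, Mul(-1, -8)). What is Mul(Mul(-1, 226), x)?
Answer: -8814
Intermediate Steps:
x = 39 (x = Add(31, 8) = 39)
Mul(Mul(-1, 226), x) = Mul(Mul(-1, 226), 39) = Mul(-226, 39) = -8814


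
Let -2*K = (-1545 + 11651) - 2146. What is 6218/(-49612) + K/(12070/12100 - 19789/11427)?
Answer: 1365046253055791/251837978606 ≈ 5420.3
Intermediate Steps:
K = -3980 (K = -((-1545 + 11651) - 2146)/2 = -(10106 - 2146)/2 = -½*7960 = -3980)
6218/(-49612) + K/(12070/12100 - 19789/11427) = 6218/(-49612) - 3980/(12070/12100 - 19789/11427) = 6218*(-1/49612) - 3980/(12070*(1/12100) - 19789*1/11427) = -3109/24806 - 3980/(1207/1210 - 19789/11427) = -3109/24806 - 3980/(-10152301/13826670) = -3109/24806 - 3980*(-13826670/10152301) = -3109/24806 + 55030146600/10152301 = 1365046253055791/251837978606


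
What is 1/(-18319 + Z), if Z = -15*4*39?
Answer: -1/20659 ≈ -4.8405e-5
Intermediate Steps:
Z = -2340 (Z = -60*39 = -2340)
1/(-18319 + Z) = 1/(-18319 - 2340) = 1/(-20659) = -1/20659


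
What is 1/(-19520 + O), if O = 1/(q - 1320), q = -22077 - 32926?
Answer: -56323/1099424961 ≈ -5.1229e-5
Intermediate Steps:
q = -55003
O = -1/56323 (O = 1/(-55003 - 1320) = 1/(-56323) = -1/56323 ≈ -1.7755e-5)
1/(-19520 + O) = 1/(-19520 - 1/56323) = 1/(-1099424961/56323) = -56323/1099424961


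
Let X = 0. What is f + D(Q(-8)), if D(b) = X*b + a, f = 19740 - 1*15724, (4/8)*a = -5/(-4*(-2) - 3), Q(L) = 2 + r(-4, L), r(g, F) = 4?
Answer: 4014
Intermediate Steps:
Q(L) = 6 (Q(L) = 2 + 4 = 6)
a = -2 (a = 2*(-5/(-4*(-2) - 3)) = 2*(-5/(8 - 3)) = 2*(-5/5) = 2*(-5*⅕) = 2*(-1) = -2)
f = 4016 (f = 19740 - 15724 = 4016)
D(b) = -2 (D(b) = 0*b - 2 = 0 - 2 = -2)
f + D(Q(-8)) = 4016 - 2 = 4014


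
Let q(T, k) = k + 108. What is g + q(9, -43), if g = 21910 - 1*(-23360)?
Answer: 45335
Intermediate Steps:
q(T, k) = 108 + k
g = 45270 (g = 21910 + 23360 = 45270)
g + q(9, -43) = 45270 + (108 - 43) = 45270 + 65 = 45335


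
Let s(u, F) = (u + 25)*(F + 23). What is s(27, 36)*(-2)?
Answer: -6136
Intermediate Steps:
s(u, F) = (23 + F)*(25 + u) (s(u, F) = (25 + u)*(23 + F) = (23 + F)*(25 + u))
s(27, 36)*(-2) = (575 + 23*27 + 25*36 + 36*27)*(-2) = (575 + 621 + 900 + 972)*(-2) = 3068*(-2) = -6136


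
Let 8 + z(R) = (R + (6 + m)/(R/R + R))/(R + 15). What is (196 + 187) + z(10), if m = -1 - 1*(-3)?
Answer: 103243/275 ≈ 375.43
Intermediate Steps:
m = 2 (m = -1 + 3 = 2)
z(R) = -8 + (R + 8/(1 + R))/(15 + R) (z(R) = -8 + (R + (6 + 2)/(R/R + R))/(R + 15) = -8 + (R + 8/(1 + R))/(15 + R))
(196 + 187) + z(10) = (196 + 187) + (-112 - 127*10 - 7*10²)/(15 + 10² + 16*10) = 383 + (-112 - 1270 - 7*100)/(15 + 100 + 160) = 383 + (-112 - 1270 - 700)/275 = 383 + (1/275)*(-2082) = 383 - 2082/275 = 103243/275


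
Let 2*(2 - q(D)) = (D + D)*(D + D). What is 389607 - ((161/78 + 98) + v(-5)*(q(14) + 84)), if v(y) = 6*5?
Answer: 31097581/78 ≈ 3.9869e+5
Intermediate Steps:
v(y) = 30
q(D) = 2 - 2*D**2 (q(D) = 2 - (D + D)*(D + D)/2 = 2 - 2*D*2*D/2 = 2 - 2*D**2)
389607 - ((161/78 + 98) + v(-5)*(q(14) + 84)) = 389607 - ((161/78 + 98) + 30*((2 - 2*14**2) + 84)) = 389607 - ((161*(1/78) + 98) + 30*((2 - 2*196) + 84)) = 389607 - ((161/78 + 98) + 30*((2 - 392) + 84)) = 389607 - (7805/78 + 30*(-390 + 84)) = 389607 - (7805/78 + 30*(-306)) = 389607 - (7805/78 - 9180) = 389607 - 1*(-708235/78) = 389607 + 708235/78 = 31097581/78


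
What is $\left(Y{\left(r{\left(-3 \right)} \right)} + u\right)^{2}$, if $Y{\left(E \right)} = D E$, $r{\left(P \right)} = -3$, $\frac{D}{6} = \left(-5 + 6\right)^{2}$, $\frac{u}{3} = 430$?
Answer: $1617984$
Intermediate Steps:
$u = 1290$ ($u = 3 \cdot 430 = 1290$)
$D = 6$ ($D = 6 \left(-5 + 6\right)^{2} = 6 \cdot 1^{2} = 6 \cdot 1 = 6$)
$Y{\left(E \right)} = 6 E$
$\left(Y{\left(r{\left(-3 \right)} \right)} + u\right)^{2} = \left(6 \left(-3\right) + 1290\right)^{2} = \left(-18 + 1290\right)^{2} = 1272^{2} = 1617984$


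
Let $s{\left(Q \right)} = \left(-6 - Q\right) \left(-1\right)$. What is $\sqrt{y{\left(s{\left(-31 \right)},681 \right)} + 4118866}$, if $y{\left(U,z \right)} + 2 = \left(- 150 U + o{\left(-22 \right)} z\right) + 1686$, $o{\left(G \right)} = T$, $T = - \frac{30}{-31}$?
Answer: $\frac{\sqrt{3964085630}}{31} \approx 2031.0$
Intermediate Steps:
$T = \frac{30}{31}$ ($T = \left(-30\right) \left(- \frac{1}{31}\right) = \frac{30}{31} \approx 0.96774$)
$o{\left(G \right)} = \frac{30}{31}$
$s{\left(Q \right)} = 6 + Q$
$y{\left(U,z \right)} = 1684 - 150 U + \frac{30 z}{31}$ ($y{\left(U,z \right)} = -2 - \left(-1686 + 150 U - \frac{30 z}{31}\right) = -2 + \left(1686 - 150 U + \frac{30 z}{31}\right) = 1684 - 150 U + \frac{30 z}{31}$)
$\sqrt{y{\left(s{\left(-31 \right)},681 \right)} + 4118866} = \sqrt{\left(1684 - 150 \left(6 - 31\right) + \frac{30}{31} \cdot 681\right) + 4118866} = \sqrt{\left(1684 - -3750 + \frac{20430}{31}\right) + 4118866} = \sqrt{\left(1684 + 3750 + \frac{20430}{31}\right) + 4118866} = \sqrt{\frac{188884}{31} + 4118866} = \sqrt{\frac{127873730}{31}} = \frac{\sqrt{3964085630}}{31}$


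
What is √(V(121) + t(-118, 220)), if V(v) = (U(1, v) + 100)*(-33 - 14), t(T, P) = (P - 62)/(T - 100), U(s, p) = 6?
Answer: I*√59199753/109 ≈ 70.588*I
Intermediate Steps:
t(T, P) = (-62 + P)/(-100 + T)
V(v) = -4982 (V(v) = (6 + 100)*(-33 - 14) = 106*(-47) = -4982)
√(V(121) + t(-118, 220)) = √(-4982 + (-62 + 220)/(-100 - 118)) = √(-4982 + 158/(-218)) = √(-4982 - 1/218*158) = √(-4982 - 79/109) = √(-543117/109) = I*√59199753/109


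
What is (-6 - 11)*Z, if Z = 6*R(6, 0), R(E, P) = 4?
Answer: -408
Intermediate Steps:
Z = 24 (Z = 6*4 = 24)
(-6 - 11)*Z = (-6 - 11)*24 = -17*24 = -408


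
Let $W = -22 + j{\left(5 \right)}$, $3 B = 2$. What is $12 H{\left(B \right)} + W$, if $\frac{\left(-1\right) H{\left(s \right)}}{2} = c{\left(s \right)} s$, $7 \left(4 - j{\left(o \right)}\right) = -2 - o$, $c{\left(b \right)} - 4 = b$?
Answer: $- \frac{275}{3} \approx -91.667$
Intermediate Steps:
$c{\left(b \right)} = 4 + b$
$B = \frac{2}{3}$ ($B = \frac{1}{3} \cdot 2 = \frac{2}{3} \approx 0.66667$)
$j{\left(o \right)} = \frac{30}{7} + \frac{o}{7}$ ($j{\left(o \right)} = 4 - \frac{-2 - o}{7} = 4 + \left(\frac{2}{7} + \frac{o}{7}\right) = \frac{30}{7} + \frac{o}{7}$)
$W = -17$ ($W = -22 + \left(\frac{30}{7} + \frac{1}{7} \cdot 5\right) = -22 + \left(\frac{30}{7} + \frac{5}{7}\right) = -22 + 5 = -17$)
$H{\left(s \right)} = - 2 s \left(4 + s\right)$ ($H{\left(s \right)} = - 2 \left(4 + s\right) s = - 2 s \left(4 + s\right)$)
$12 H{\left(B \right)} + W = 12 \left(\left(-2\right) \frac{2}{3} \left(4 + \frac{2}{3}\right)\right) - 17 = 12 \left(\left(-2\right) \frac{2}{3} \cdot \frac{14}{3}\right) - 17 = 12 \left(- \frac{56}{9}\right) - 17 = - \frac{224}{3} - 17 = - \frac{275}{3}$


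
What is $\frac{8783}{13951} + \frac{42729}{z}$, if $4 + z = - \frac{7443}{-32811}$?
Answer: $- \frac{6519317547362}{575715917} \approx -11324.0$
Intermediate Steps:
$z = - \frac{41267}{10937}$ ($z = -4 - \frac{7443}{-32811} = -4 - - \frac{2481}{10937} = -4 + \frac{2481}{10937} = - \frac{41267}{10937} \approx -3.7732$)
$\frac{8783}{13951} + \frac{42729}{z} = \frac{8783}{13951} + \frac{42729}{- \frac{41267}{10937}} = 8783 \cdot \frac{1}{13951} + 42729 \left(- \frac{10937}{41267}\right) = \frac{8783}{13951} - \frac{467327073}{41267} = - \frac{6519317547362}{575715917}$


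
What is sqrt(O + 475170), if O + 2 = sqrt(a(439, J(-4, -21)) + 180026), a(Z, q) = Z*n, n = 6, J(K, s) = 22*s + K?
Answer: sqrt(475168 + 2*sqrt(45665)) ≈ 689.63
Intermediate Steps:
J(K, s) = K + 22*s
a(Z, q) = 6*Z (a(Z, q) = Z*6 = 6*Z)
O = -2 + 2*sqrt(45665) (O = -2 + sqrt(6*439 + 180026) = -2 + sqrt(2634 + 180026) = -2 + sqrt(182660) = -2 + 2*sqrt(45665) ≈ 425.39)
sqrt(O + 475170) = sqrt((-2 + 2*sqrt(45665)) + 475170) = sqrt(475168 + 2*sqrt(45665))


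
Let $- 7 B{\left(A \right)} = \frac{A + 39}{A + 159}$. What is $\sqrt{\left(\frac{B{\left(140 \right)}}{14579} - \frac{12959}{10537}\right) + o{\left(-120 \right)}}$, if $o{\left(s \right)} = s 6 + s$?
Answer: $\frac{2 i \sqrt{21741153311143608200534221}}{321524405839} \approx 29.004 i$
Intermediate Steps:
$B{\left(A \right)} = - \frac{39 + A}{7 \left(159 + A\right)}$ ($B{\left(A \right)} = - \frac{\left(A + 39\right) \frac{1}{A + 159}}{7} = - \frac{\left(39 + A\right) \frac{1}{159 + A}}{7} = - \frac{\frac{1}{159 + A} \left(39 + A\right)}{7} = - \frac{39 + A}{7 \left(159 + A\right)}$)
$o{\left(s \right)} = 7 s$ ($o{\left(s \right)} = 6 s + s = 7 s$)
$\sqrt{\left(\frac{B{\left(140 \right)}}{14579} - \frac{12959}{10537}\right) + o{\left(-120 \right)}} = \sqrt{\left(\frac{\frac{1}{7} \frac{1}{159 + 140} \left(-39 - 140\right)}{14579} - \frac{12959}{10537}\right) + 7 \left(-120\right)} = \sqrt{\left(\frac{-39 - 140}{7 \cdot 299} \cdot \frac{1}{14579} - \frac{12959}{10537}\right) - 840} = \sqrt{\left(\frac{1}{7} \cdot \frac{1}{299} \left(-179\right) \frac{1}{14579} - \frac{12959}{10537}\right) - 840} = \sqrt{\left(\left(- \frac{179}{2093}\right) \frac{1}{14579} - \frac{12959}{10537}\right) - 840} = \sqrt{\left(- \frac{179}{30513847} - \frac{12959}{10537}\right) - 840} = \sqrt{- \frac{395430829396}{321524405839} - 840} = \sqrt{- \frac{270475931734156}{321524405839}} = \frac{2 i \sqrt{21741153311143608200534221}}{321524405839}$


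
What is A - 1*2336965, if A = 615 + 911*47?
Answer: -2293533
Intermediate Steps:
A = 43432 (A = 615 + 42817 = 43432)
A - 1*2336965 = 43432 - 1*2336965 = 43432 - 2336965 = -2293533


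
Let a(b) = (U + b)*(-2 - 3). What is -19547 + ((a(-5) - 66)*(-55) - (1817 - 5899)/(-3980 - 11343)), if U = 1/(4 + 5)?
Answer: -2380510757/137907 ≈ -17262.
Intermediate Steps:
U = ⅑ (U = 1/9 = ⅑ ≈ 0.11111)
a(b) = -5/9 - 5*b (a(b) = (⅑ + b)*(-2 - 3) = (⅑ + b)*(-5) = -5/9 - 5*b)
-19547 + ((a(-5) - 66)*(-55) - (1817 - 5899)/(-3980 - 11343)) = -19547 + (((-5/9 - 5*(-5)) - 66)*(-55) - (1817 - 5899)/(-3980 - 11343)) = -19547 + (((-5/9 + 25) - 66)*(-55) - (-4082)/(-15323)) = -19547 + ((220/9 - 66)*(-55) - (-4082)*(-1)/15323) = -19547 + (-374/9*(-55) - 1*4082/15323) = -19547 + (20570/9 - 4082/15323) = -19547 + 315157372/137907 = -2380510757/137907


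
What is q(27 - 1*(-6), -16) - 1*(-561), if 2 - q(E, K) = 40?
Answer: 523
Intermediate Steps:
q(E, K) = -38 (q(E, K) = 2 - 1*40 = 2 - 40 = -38)
q(27 - 1*(-6), -16) - 1*(-561) = -38 - 1*(-561) = -38 + 561 = 523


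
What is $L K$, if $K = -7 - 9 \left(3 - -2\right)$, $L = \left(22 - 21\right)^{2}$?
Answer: $-52$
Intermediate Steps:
$L = 1$ ($L = 1^{2} = 1$)
$K = -52$ ($K = -7 - 9 \left(3 + 2\right) = -7 - 45 = -52$)
$L K = 1 \left(-52\right) = -52$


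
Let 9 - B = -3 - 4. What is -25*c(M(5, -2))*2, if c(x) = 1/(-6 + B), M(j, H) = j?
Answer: -5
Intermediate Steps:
B = 16 (B = 9 - (-3 - 4) = 9 - 1*(-7) = 9 + 7 = 16)
c(x) = ⅒ (c(x) = 1/(-6 + 16) = 1/10 = ⅒)
-25*c(M(5, -2))*2 = -25*⅒*2 = -5/2*2 = -5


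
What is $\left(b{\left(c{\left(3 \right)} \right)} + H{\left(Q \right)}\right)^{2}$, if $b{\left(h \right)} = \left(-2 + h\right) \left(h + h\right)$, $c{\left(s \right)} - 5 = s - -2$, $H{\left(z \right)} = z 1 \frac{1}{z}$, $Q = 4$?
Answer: $25921$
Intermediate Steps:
$H{\left(z \right)} = 1$ ($H{\left(z \right)} = \frac{z}{z} = 1$)
$c{\left(s \right)} = 7 + s$ ($c{\left(s \right)} = 5 + \left(s - -2\right) = 5 + \left(s + 2\right) = 5 + \left(2 + s\right) = 7 + s$)
$b{\left(h \right)} = 2 h \left(-2 + h\right)$ ($b{\left(h \right)} = \left(-2 + h\right) 2 h = 2 h \left(-2 + h\right)$)
$\left(b{\left(c{\left(3 \right)} \right)} + H{\left(Q \right)}\right)^{2} = \left(2 \left(7 + 3\right) \left(-2 + \left(7 + 3\right)\right) + 1\right)^{2} = \left(2 \cdot 10 \left(-2 + 10\right) + 1\right)^{2} = \left(2 \cdot 10 \cdot 8 + 1\right)^{2} = \left(160 + 1\right)^{2} = 161^{2} = 25921$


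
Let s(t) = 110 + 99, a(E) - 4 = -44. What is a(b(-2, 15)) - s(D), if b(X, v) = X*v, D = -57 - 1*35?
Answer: -249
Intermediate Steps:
D = -92 (D = -57 - 35 = -92)
a(E) = -40 (a(E) = 4 - 44 = -40)
s(t) = 209
a(b(-2, 15)) - s(D) = -40 - 1*209 = -40 - 209 = -249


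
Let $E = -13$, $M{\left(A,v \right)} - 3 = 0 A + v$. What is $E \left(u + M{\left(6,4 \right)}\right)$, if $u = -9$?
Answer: $26$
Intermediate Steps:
$M{\left(A,v \right)} = 3 + v$ ($M{\left(A,v \right)} = 3 + \left(0 A + v\right) = 3 + \left(0 + v\right) = 3 + v$)
$E \left(u + M{\left(6,4 \right)}\right) = - 13 \left(-9 + \left(3 + 4\right)\right) = - 13 \left(-9 + 7\right) = \left(-13\right) \left(-2\right) = 26$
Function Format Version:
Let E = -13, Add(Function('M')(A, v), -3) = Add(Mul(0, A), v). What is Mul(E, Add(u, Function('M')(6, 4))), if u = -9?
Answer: 26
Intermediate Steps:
Function('M')(A, v) = Add(3, v) (Function('M')(A, v) = Add(3, Add(Mul(0, A), v)) = Add(3, Add(0, v)) = Add(3, v))
Mul(E, Add(u, Function('M')(6, 4))) = Mul(-13, Add(-9, Add(3, 4))) = Mul(-13, Add(-9, 7)) = Mul(-13, -2) = 26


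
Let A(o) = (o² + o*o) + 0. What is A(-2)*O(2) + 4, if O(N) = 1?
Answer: 12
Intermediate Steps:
A(o) = 2*o² (A(o) = (o² + o²) + 0 = 2*o² + 0 = 2*o²)
A(-2)*O(2) + 4 = (2*(-2)²)*1 + 4 = (2*4)*1 + 4 = 8*1 + 4 = 8 + 4 = 12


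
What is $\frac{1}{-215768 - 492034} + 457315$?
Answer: $\frac{323688471629}{707802} \approx 4.5732 \cdot 10^{5}$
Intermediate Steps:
$\frac{1}{-215768 - 492034} + 457315 = \frac{1}{-707802} + 457315 = - \frac{1}{707802} + 457315 = \frac{323688471629}{707802}$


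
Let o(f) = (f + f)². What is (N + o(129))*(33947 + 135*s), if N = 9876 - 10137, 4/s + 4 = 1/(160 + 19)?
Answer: 320580905967/143 ≈ 2.2418e+9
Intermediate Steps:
o(f) = 4*f² (o(f) = (2*f)² = 4*f²)
s = -716/715 (s = 4/(-4 + 1/(160 + 19)) = 4/(-4 + 1/179) = 4/(-715/179) = 4*(-179/715) = -716/715 ≈ -1.0014)
N = -261
(N + o(129))*(33947 + 135*s) = (-261 + 4*129²)*(33947 + 135*(-716/715)) = (-261 + 4*16641)*(33947 - 19332/143) = (-261 + 66564)*(4835089/143) = 66303*(4835089/143) = 320580905967/143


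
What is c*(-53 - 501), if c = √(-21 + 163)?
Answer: -554*√142 ≈ -6601.7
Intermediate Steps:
c = √142 ≈ 11.916
c*(-53 - 501) = √142*(-53 - 501) = √142*(-554) = -554*√142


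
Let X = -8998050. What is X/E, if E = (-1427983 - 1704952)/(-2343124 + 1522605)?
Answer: -1476614197590/626587 ≈ -2.3566e+6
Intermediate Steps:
E = 3132935/820519 (E = -3132935/(-820519) = -3132935*(-1/820519) = 3132935/820519 ≈ 3.8182)
X/E = -8998050/3132935/820519 = -8998050*820519/3132935 = -1476614197590/626587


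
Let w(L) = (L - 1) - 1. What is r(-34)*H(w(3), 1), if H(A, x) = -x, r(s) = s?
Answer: 34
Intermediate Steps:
w(L) = -2 + L (w(L) = (-1 + L) - 1 = -2 + L)
r(-34)*H(w(3), 1) = -(-34) = -34*(-1) = 34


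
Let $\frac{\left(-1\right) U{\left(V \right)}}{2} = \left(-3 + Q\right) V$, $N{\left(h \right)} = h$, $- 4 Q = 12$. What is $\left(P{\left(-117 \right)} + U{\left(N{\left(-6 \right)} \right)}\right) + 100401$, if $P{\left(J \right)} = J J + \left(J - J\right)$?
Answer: $114018$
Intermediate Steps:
$Q = -3$ ($Q = \left(- \frac{1}{4}\right) 12 = -3$)
$P{\left(J \right)} = J^{2}$ ($P{\left(J \right)} = J^{2} + 0 = J^{2}$)
$U{\left(V \right)} = 12 V$ ($U{\left(V \right)} = - 2 \left(-3 - 3\right) V = - 2 \left(- 6 V\right) = 12 V$)
$\left(P{\left(-117 \right)} + U{\left(N{\left(-6 \right)} \right)}\right) + 100401 = \left(\left(-117\right)^{2} + 12 \left(-6\right)\right) + 100401 = \left(13689 - 72\right) + 100401 = 13617 + 100401 = 114018$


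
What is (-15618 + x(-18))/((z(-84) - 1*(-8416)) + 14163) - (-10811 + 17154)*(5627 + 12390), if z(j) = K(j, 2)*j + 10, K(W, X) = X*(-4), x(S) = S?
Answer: -2658309686527/23261 ≈ -1.1428e+8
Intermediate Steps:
K(W, X) = -4*X
z(j) = 10 - 8*j (z(j) = (-4*2)*j + 10 = -8*j + 10 = 10 - 8*j)
(-15618 + x(-18))/((z(-84) - 1*(-8416)) + 14163) - (-10811 + 17154)*(5627 + 12390) = (-15618 - 18)/(((10 - 8*(-84)) - 1*(-8416)) + 14163) - (-10811 + 17154)*(5627 + 12390) = -15636/(((10 + 672) + 8416) + 14163) - 6343*18017 = -15636/((682 + 8416) + 14163) - 1*114281831 = -15636/(9098 + 14163) - 114281831 = -15636/23261 - 114281831 = -2658309686527/23261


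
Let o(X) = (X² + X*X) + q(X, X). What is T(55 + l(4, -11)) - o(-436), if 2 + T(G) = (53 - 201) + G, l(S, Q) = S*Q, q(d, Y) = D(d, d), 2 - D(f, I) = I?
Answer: -380769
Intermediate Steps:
D(f, I) = 2 - I
q(d, Y) = 2 - d
l(S, Q) = Q*S
o(X) = 2 - X + 2*X² (o(X) = (X² + X*X) + (2 - X) = (X² + X²) + (2 - X) = 2*X² + (2 - X) = 2 - X + 2*X²)
T(G) = -150 + G (T(G) = -2 + ((53 - 201) + G) = -2 + (-148 + G) = -150 + G)
T(55 + l(4, -11)) - o(-436) = (-150 + (55 - 11*4)) - (2 - 1*(-436) + 2*(-436)²) = (-150 + (55 - 44)) - (2 + 436 + 2*190096) = (-150 + 11) - (2 + 436 + 380192) = -139 - 1*380630 = -139 - 380630 = -380769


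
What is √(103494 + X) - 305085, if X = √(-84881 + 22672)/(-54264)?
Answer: -305085 + √(76186634511456 - 13566*I*√62209)/27132 ≈ -3.0476e+5 - 7.1438e-6*I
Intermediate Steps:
X = -I*√62209/54264 (X = √(-62209)*(-1/54264) = (I*√62209)*(-1/54264) = -I*√62209/54264 ≈ -0.0045964*I)
√(103494 + X) - 305085 = √(103494 - I*√62209/54264) - 305085 = -305085 + √(103494 - I*√62209/54264)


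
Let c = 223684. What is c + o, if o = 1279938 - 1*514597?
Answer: 989025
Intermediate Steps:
o = 765341 (o = 1279938 - 514597 = 765341)
c + o = 223684 + 765341 = 989025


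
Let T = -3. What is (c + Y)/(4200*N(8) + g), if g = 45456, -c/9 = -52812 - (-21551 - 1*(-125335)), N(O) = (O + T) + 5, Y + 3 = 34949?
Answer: 722155/43728 ≈ 16.515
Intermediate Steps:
Y = 34946 (Y = -3 + 34949 = 34946)
N(O) = 2 + O (N(O) = (O - 3) + 5 = (-3 + O) + 5 = 2 + O)
c = 1409364 (c = -9*(-52812 - (-21551 - 1*(-125335))) = -9*(-52812 - (-21551 + 125335)) = -9*(-52812 - 1*103784) = -9*(-52812 - 103784) = -9*(-156596) = 1409364)
(c + Y)/(4200*N(8) + g) = (1409364 + 34946)/(4200*(2 + 8) + 45456) = 1444310/(4200*10 + 45456) = 1444310/(42000 + 45456) = 1444310/87456 = 1444310*(1/87456) = 722155/43728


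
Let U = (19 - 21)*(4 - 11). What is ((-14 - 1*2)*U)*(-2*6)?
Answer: 2688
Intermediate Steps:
U = 14 (U = -2*(-7) = 14)
((-14 - 1*2)*U)*(-2*6) = ((-14 - 1*2)*14)*(-2*6) = ((-14 - 2)*14)*(-12) = -16*14*(-12) = -224*(-12) = 2688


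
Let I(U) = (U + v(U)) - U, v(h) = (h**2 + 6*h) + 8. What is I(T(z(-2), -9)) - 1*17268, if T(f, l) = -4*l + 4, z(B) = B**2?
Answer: -15420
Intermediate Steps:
v(h) = 8 + h**2 + 6*h
T(f, l) = 4 - 4*l
I(U) = 8 + U**2 + 6*U (I(U) = (U + (8 + U**2 + 6*U)) - U = (8 + U**2 + 7*U) - U = 8 + U**2 + 6*U)
I(T(z(-2), -9)) - 1*17268 = (8 + (4 - 4*(-9))**2 + 6*(4 - 4*(-9))) - 1*17268 = (8 + (4 + 36)**2 + 6*(4 + 36)) - 17268 = (8 + 40**2 + 6*40) - 17268 = (8 + 1600 + 240) - 17268 = 1848 - 17268 = -15420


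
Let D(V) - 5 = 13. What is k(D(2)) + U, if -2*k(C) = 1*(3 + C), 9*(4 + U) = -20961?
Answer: -4687/2 ≈ -2343.5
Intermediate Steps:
D(V) = 18 (D(V) = 5 + 13 = 18)
U = -2333 (U = -4 + (⅑)*(-20961) = -4 - 2329 = -2333)
k(C) = -3/2 - C/2 (k(C) = -(3 + C)/2 = -3/2 - C/2)
k(D(2)) + U = (-3/2 - ½*18) - 2333 = (-3/2 - 9) - 2333 = -21/2 - 2333 = -4687/2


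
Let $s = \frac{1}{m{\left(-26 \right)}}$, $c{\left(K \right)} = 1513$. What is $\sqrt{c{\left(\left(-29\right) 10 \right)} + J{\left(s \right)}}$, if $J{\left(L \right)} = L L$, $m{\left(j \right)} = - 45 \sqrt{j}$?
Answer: $\frac{\sqrt{2071145674}}{1170} \approx 38.897$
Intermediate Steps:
$s = \frac{i \sqrt{26}}{1170}$ ($s = \frac{1}{\left(-45\right) \sqrt{-26}} = \frac{1}{\left(-45\right) i \sqrt{26}} = \frac{i \sqrt{26}}{1170} \approx 0.0043581 i$)
$J{\left(L \right)} = L^{2}$
$\sqrt{c{\left(\left(-29\right) 10 \right)} + J{\left(s \right)}} = \sqrt{1513 + \left(\frac{i \sqrt{26}}{1170}\right)^{2}} = \sqrt{1513 - \frac{1}{52650}} = \sqrt{\frac{79659449}{52650}} = \frac{\sqrt{2071145674}}{1170}$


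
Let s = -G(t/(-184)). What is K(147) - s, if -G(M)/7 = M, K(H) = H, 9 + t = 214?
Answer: 28483/184 ≈ 154.80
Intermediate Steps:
t = 205 (t = -9 + 214 = 205)
G(M) = -7*M
s = -1435/184 (s = -(-7)*205/(-184) = -(-7)*205*(-1/184) = -(-7)*(-205)/184 = -1*1435/184 = -1435/184 ≈ -7.7989)
K(147) - s = 147 - 1*(-1435/184) = 147 + 1435/184 = 28483/184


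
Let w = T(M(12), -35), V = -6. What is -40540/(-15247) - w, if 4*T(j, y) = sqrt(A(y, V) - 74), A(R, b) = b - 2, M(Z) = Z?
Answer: 40540/15247 - I*sqrt(82)/4 ≈ 2.6589 - 2.2638*I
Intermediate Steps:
A(R, b) = -2 + b
T(j, y) = I*sqrt(82)/4 (T(j, y) = sqrt((-2 - 6) - 74)/4 = sqrt(-8 - 74)/4 = sqrt(-82)/4 = (I*sqrt(82))/4 = I*sqrt(82)/4)
w = I*sqrt(82)/4 ≈ 2.2638*I
-40540/(-15247) - w = -40540/(-15247) - I*sqrt(82)/4 = -40540*(-1/15247) - I*sqrt(82)/4 = 40540/15247 - I*sqrt(82)/4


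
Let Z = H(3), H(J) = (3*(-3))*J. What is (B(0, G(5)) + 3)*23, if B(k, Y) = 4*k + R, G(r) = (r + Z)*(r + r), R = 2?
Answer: 115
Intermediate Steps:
H(J) = -9*J
Z = -27 (Z = -9*3 = -27)
G(r) = 2*r*(-27 + r) (G(r) = (r - 27)*(r + r) = (-27 + r)*(2*r) = 2*r*(-27 + r))
B(k, Y) = 2 + 4*k (B(k, Y) = 4*k + 2 = 2 + 4*k)
(B(0, G(5)) + 3)*23 = ((2 + 4*0) + 3)*23 = ((2 + 0) + 3)*23 = (2 + 3)*23 = 5*23 = 115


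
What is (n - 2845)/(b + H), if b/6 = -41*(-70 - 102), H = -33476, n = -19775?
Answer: -5655/2209 ≈ -2.5600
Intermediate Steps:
b = 42312 (b = 6*(-41*(-70 - 102)) = 6*(-41*(-172)) = 6*7052 = 42312)
(n - 2845)/(b + H) = (-19775 - 2845)/(42312 - 33476) = -22620/8836 = -22620*1/8836 = -5655/2209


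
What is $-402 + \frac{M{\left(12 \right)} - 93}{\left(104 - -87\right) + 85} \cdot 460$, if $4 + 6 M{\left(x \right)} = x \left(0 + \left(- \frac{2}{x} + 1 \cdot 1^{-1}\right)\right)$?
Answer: $- \frac{1666}{3} \approx -555.33$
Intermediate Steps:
$M{\left(x \right)} = - \frac{2}{3} + \frac{x \left(1 - \frac{2}{x}\right)}{6}$ ($M{\left(x \right)} = - \frac{2}{3} + \frac{x \left(0 + \left(- \frac{2}{x} + 1 \cdot 1^{-1}\right)\right)}{6} = - \frac{2}{3} + \frac{x \left(0 + \left(- \frac{2}{x} + 1 \cdot 1\right)\right)}{6} = - \frac{2}{3} + \frac{x \left(0 + \left(- \frac{2}{x} + 1\right)\right)}{6} = - \frac{2}{3} + \frac{x \left(0 + \left(1 - \frac{2}{x}\right)\right)}{6} = - \frac{2}{3} + \frac{x \left(1 - \frac{2}{x}\right)}{6}$)
$-402 + \frac{M{\left(12 \right)} - 93}{\left(104 - -87\right) + 85} \cdot 460 = -402 + \frac{\left(-1 + \frac{1}{6} \cdot 12\right) - 93}{\left(104 - -87\right) + 85} \cdot 460 = -402 + \frac{\left(-1 + 2\right) - 93}{\left(104 + 87\right) + 85} \cdot 460 = -402 + \frac{1 - 93}{191 + 85} \cdot 460 = -402 + - \frac{92}{276} \cdot 460 = -402 + \left(-92\right) \frac{1}{276} \cdot 460 = -402 - \frac{460}{3} = - \frac{1666}{3}$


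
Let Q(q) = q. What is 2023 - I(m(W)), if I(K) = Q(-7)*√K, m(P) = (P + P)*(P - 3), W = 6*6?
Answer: 2023 + 42*√66 ≈ 2364.2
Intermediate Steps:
W = 36
m(P) = 2*P*(-3 + P) (m(P) = (2*P)*(-3 + P) = 2*P*(-3 + P))
I(K) = -7*√K
2023 - I(m(W)) = 2023 - (-7)*√(2*36*(-3 + 36)) = 2023 - (-7)*√(2*36*33) = 2023 - (-7)*√2376 = 2023 - (-7)*6*√66 = 2023 - (-42)*√66 = 2023 + 42*√66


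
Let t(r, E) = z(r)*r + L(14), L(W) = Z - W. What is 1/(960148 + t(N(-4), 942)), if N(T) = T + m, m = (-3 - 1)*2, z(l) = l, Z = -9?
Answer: 1/960269 ≈ 1.0414e-6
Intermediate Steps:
m = -8 (m = -4*2 = -8)
L(W) = -9 - W
N(T) = -8 + T (N(T) = T - 8 = -8 + T)
t(r, E) = -23 + r**2 (t(r, E) = r*r + (-9 - 1*14) = r**2 + (-9 - 14) = r**2 - 23 = -23 + r**2)
1/(960148 + t(N(-4), 942)) = 1/(960148 + (-23 + (-8 - 4)**2)) = 1/(960148 + (-23 + (-12)**2)) = 1/(960148 + (-23 + 144)) = 1/(960148 + 121) = 1/960269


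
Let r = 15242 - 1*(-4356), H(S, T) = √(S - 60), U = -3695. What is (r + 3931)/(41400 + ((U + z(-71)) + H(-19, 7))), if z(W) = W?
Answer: 3499962/5598095 - 93*I*√79/5598095 ≈ 0.62521 - 0.00014766*I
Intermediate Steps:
H(S, T) = √(-60 + S)
r = 19598 (r = 15242 + 4356 = 19598)
(r + 3931)/(41400 + ((U + z(-71)) + H(-19, 7))) = (19598 + 3931)/(41400 + ((-3695 - 71) + √(-60 - 19))) = 23529/(41400 + (-3766 + √(-79))) = 23529/(41400 + (-3766 + I*√79)) = 23529/(37634 + I*√79)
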